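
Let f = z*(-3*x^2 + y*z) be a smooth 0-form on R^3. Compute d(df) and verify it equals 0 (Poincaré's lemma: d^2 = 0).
d(df) = 0

Step 1: df = sum_i (∂f/∂x_i) dx_i = (-6*x*z) dx + (z^2) dy + (-3*x^2 + 2*y*z) dz.
Step 2: Apply d again. Using the 1-form formula, the coefficient of dx ∧ dy in d(df) is ∂^2 f/∂x ∂y - ∂^2 f/∂y ∂x = (0) - (0) = 0 (equality of mixed partials for smooth f).
Similarly for dx ∧ dz and dy ∧ dz — all coefficients vanish. So d(df) = 0.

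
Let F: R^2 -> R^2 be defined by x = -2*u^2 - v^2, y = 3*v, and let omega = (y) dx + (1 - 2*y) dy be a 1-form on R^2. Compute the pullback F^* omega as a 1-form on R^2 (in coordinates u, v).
F^* omega = (-12*u*v) du + (-6*v^2 - 18*v + 3) dv

Using F^*(f dg) = (f ∘ F) d(g ∘ F), substitute each coordinate x_i by F_i(u, v) in f_i, and replace dx_i by d F_i = (∂F_i/∂u) du + (∂F_i/∂v) dv.
  For the x component: f_1(F) = 3*v; d F_1 = (-4*u) du + (-2*v) dv
  For the y component: f_2(F) = 1 - 6*v; d F_2 = (0) du + (3) dv
Combining and collecting du, dv coefficients:
  coeff of du: -12*u*v
  coeff of dv: -6*v^2 - 18*v + 3
F^* omega = (-12*u*v) du + (-6*v^2 - 18*v + 3) dv.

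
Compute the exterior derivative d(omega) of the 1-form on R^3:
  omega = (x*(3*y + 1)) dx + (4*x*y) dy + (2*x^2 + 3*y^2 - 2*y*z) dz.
d(omega) = (-3*x + 4*y) dx ∧ dy + (4*x) dx ∧ dz + (6*y - 2*z) dy ∧ dz

For a 1-form omega = sum_i f_i dx_i, the exterior derivative is
  d(omega) = sum_{i < j} (∂f_j/∂x_i - ∂f_i/∂x_j) dx_i ∧ dx_j.
  coefficient of dx ∧ dy: ∂f_2/∂x - ∂f_1/∂y = ∂(4*x*y)/∂x - ∂(x*(3*y + 1))/∂y = -3*x + 4*y
  coefficient of dx ∧ dz: ∂f_3/∂x - ∂f_1/∂z = ∂(2*x^2 + 3*y^2 - 2*y*z)/∂x - ∂(x*(3*y + 1))/∂z = 4*x
  coefficient of dy ∧ dz: ∂f_3/∂y - ∂f_2/∂z = ∂(2*x^2 + 3*y^2 - 2*y*z)/∂y - ∂(4*x*y)/∂z = 6*y - 2*z
Assembling: d(omega) = (-3*x + 4*y) dx ∧ dy + (4*x) dx ∧ dz + (6*y - 2*z) dy ∧ dz.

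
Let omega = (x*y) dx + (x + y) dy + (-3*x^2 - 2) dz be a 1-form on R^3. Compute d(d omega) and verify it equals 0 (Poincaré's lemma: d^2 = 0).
d(d omega) = 0

Step 1: d omega = sum_{i<j} (∂f_j/∂x_i - ∂f_i/∂x_j) dx_i ∧ dx_j:
  coeff of dx ∧ dy: 1 - x
  coeff of dx ∧ dz: -6*x
  coeff of dy ∧ dz: 0
Step 2: Apply d again to each 2-form coefficient. The only possible 3-form in R^3 is dx ∧ dy ∧ dz, with coefficient
  ∂(coeff of dy∧dz)/∂x - ∂(coeff of dx∧dz)/∂y + ∂(coeff of dx∧dy)/∂z
  = ∂/∂x (0) - ∂/∂y (-6*x) + ∂/∂z (1 - x).
Each of these terms simplifies to sums of mixed partials that cancel in pairs. The result is 0 (by equality of mixed partials for smooth functions — Schwarz / Clairaut).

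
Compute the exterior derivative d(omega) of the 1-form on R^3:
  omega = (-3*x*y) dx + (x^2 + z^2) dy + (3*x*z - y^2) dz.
d(omega) = (5*x) dx ∧ dy + (3*z) dx ∧ dz + (-2*y - 2*z) dy ∧ dz

For a 1-form omega = sum_i f_i dx_i, the exterior derivative is
  d(omega) = sum_{i < j} (∂f_j/∂x_i - ∂f_i/∂x_j) dx_i ∧ dx_j.
  coefficient of dx ∧ dy: ∂f_2/∂x - ∂f_1/∂y = ∂(x^2 + z^2)/∂x - ∂(-3*x*y)/∂y = 5*x
  coefficient of dx ∧ dz: ∂f_3/∂x - ∂f_1/∂z = ∂(3*x*z - y^2)/∂x - ∂(-3*x*y)/∂z = 3*z
  coefficient of dy ∧ dz: ∂f_3/∂y - ∂f_2/∂z = ∂(3*x*z - y^2)/∂y - ∂(x^2 + z^2)/∂z = -2*y - 2*z
Assembling: d(omega) = (5*x) dx ∧ dy + (3*z) dx ∧ dz + (-2*y - 2*z) dy ∧ dz.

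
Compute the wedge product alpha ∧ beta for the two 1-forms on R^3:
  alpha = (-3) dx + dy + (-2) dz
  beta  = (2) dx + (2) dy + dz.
alpha ∧ beta = (-8) dx ∧ dy + (1) dx ∧ dz + (5) dy ∧ dz

Distribute the wedge, using dx_i ∧ dx_j = -dx_j ∧ dx_i and dx_i ∧ dx_i = 0. For each pair (i, j) with i < j, the coefficient of dx_i ∧ dx_j in alpha ∧ beta is (alpha_i * beta_j - alpha_j * beta_i). Collecting: alpha ∧ beta = (-8) dx ∧ dy + (1) dx ∧ dz + (5) dy ∧ dz.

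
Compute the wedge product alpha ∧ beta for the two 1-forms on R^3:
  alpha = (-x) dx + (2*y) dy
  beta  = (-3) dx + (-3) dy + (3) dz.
alpha ∧ beta = (3*x + 6*y) dx ∧ dy + (-3*x) dx ∧ dz + (6*y) dy ∧ dz

Distribute the wedge, using dx_i ∧ dx_j = -dx_j ∧ dx_i and dx_i ∧ dx_i = 0. For each pair (i, j) with i < j, the coefficient of dx_i ∧ dx_j in alpha ∧ beta is (alpha_i * beta_j - alpha_j * beta_i). Collecting: alpha ∧ beta = (3*x + 6*y) dx ∧ dy + (-3*x) dx ∧ dz + (6*y) dy ∧ dz.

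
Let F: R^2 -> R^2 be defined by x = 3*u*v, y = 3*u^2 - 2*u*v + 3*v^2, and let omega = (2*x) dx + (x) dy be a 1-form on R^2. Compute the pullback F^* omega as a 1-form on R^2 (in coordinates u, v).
F^* omega = (6*u*v*(3*u + 2*v)) du + (6*u*v*(2*u + 3*v)) dv

Using F^*(f dg) = (f ∘ F) d(g ∘ F), substitute each coordinate x_i by F_i(u, v) in f_i, and replace dx_i by d F_i = (∂F_i/∂u) du + (∂F_i/∂v) dv.
  For the x component: f_1(F) = 6*u*v; d F_1 = (3*v) du + (3*u) dv
  For the y component: f_2(F) = 3*u*v; d F_2 = (6*u - 2*v) du + (-2*u + 6*v) dv
Combining and collecting du, dv coefficients:
  coeff of du: 6*u*v*(3*u + 2*v)
  coeff of dv: 6*u*v*(2*u + 3*v)
F^* omega = (6*u*v*(3*u + 2*v)) du + (6*u*v*(2*u + 3*v)) dv.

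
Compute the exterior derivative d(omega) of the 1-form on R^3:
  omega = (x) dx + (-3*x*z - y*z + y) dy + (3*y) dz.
d(omega) = (-3*z) dx ∧ dy + (3*x + y + 3) dy ∧ dz

For a 1-form omega = sum_i f_i dx_i, the exterior derivative is
  d(omega) = sum_{i < j} (∂f_j/∂x_i - ∂f_i/∂x_j) dx_i ∧ dx_j.
  coefficient of dx ∧ dy: ∂f_2/∂x - ∂f_1/∂y = ∂(-3*x*z - y*z + y)/∂x - ∂(x)/∂y = -3*z
  coefficient of dy ∧ dz: ∂f_3/∂y - ∂f_2/∂z = ∂(3*y)/∂y - ∂(-3*x*z - y*z + y)/∂z = 3*x + y + 3
Assembling: d(omega) = (-3*z) dx ∧ dy + (3*x + y + 3) dy ∧ dz.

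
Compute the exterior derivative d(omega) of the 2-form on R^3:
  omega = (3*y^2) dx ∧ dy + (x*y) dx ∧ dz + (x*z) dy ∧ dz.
d(omega) = (-x + z) dx ∧ dy ∧ dz

For a 2-form omega = sum_{i<j} g_{ij} dx_i ∧ dx_j, the exterior derivative is
  d(omega) = sum_{i<j} d(g_{ij}) ∧ dx_i ∧ dx_j = sum_{i<j, k} (∂g_{ij}/∂x_k) dx_k ∧ dx_i ∧ dx_j.
Expand each term, using dx_k ∧ dx_i ∧ dx_j = sgn(permutation) dx_{(a)} ∧ dx_{(b)} ∧ dx_{(c)} with (a < b < c) sorted:
  d(x*y) includes (∂/∂y)(x*y) dy = (x) dy, which multiplied by dx ∧ dz gives (-x) dx ∧ dy ∧ dz
  d(x*z) includes (∂/∂x)(x*z) dx = (z) dx, which multiplied by dy ∧ dz gives (z) dx ∧ dy ∧ dz
Collecting like 3-forms: d(omega) = (-x + z) dx ∧ dy ∧ dz.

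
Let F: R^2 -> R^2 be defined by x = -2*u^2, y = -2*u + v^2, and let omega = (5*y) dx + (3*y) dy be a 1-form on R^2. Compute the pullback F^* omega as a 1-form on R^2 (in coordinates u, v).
F^* omega = (40*u^2 - 20*u*v^2 + 12*u - 6*v^2) du + (6*v*(-2*u + v^2)) dv

Using F^*(f dg) = (f ∘ F) d(g ∘ F), substitute each coordinate x_i by F_i(u, v) in f_i, and replace dx_i by d F_i = (∂F_i/∂u) du + (∂F_i/∂v) dv.
  For the x component: f_1(F) = -10*u + 5*v^2; d F_1 = (-4*u) du + (0) dv
  For the y component: f_2(F) = -6*u + 3*v^2; d F_2 = (-2) du + (2*v) dv
Combining and collecting du, dv coefficients:
  coeff of du: 40*u^2 - 20*u*v^2 + 12*u - 6*v^2
  coeff of dv: 6*v*(-2*u + v^2)
F^* omega = (40*u^2 - 20*u*v^2 + 12*u - 6*v^2) du + (6*v*(-2*u + v^2)) dv.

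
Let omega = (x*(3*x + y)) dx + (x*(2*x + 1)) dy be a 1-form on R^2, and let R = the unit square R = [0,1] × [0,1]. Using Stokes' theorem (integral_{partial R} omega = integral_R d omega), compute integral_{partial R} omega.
integral_(partial R) omega = 5/2

Stokes: integral_partial_R omega = integral_R d omega with d omega = (∂Q/∂x - ∂P/∂y) dx ∧ dy.
  ∂Q/∂x = 4*x + 1
  ∂P/∂y = x
  integrand = ∂Q/∂x - ∂P/∂y = 3*x + 1.
Integrating over R: integral_0^1 integral_0^1 (3*x + 1) dx dy = 5/2.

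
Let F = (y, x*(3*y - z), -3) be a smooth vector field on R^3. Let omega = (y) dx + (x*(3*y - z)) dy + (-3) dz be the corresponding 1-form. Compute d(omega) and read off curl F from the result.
d(omega) = (x) dy ∧ dz + (0) dz ∧ dx + (3*y - z - 1) dx ∧ dy; curl F = (x, 0, 3*y - z - 1)

d omega = sum_{i<j} (∂f_j/∂x_i - ∂f_i/∂x_j) dx_i ∧ dx_j. Under the identification (dy ∧ dz, dz ∧ dx, dx ∧ dy) ↔ (e_x, e_y, e_z), the coefficients are exactly the components of curl F. Compute:
  ∂R/∂y - ∂Q/∂z = (0) - (-x) = x
  ∂P/∂z - ∂R/∂x = (0) - (0) = 0
  ∂Q/∂x - ∂P/∂y = (3*y - z) - (1) = 3*y - z - 1.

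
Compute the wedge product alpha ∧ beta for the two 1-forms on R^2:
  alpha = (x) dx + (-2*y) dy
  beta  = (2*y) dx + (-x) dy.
alpha ∧ beta = (-x^2 + 4*y^2) dx ∧ dy

Distribute the wedge, using dx_i ∧ dx_j = -dx_j ∧ dx_i and dx_i ∧ dx_i = 0. For each pair (i, j) with i < j, the coefficient of dx_i ∧ dx_j in alpha ∧ beta is (alpha_i * beta_j - alpha_j * beta_i). Collecting: alpha ∧ beta = (-x^2 + 4*y^2) dx ∧ dy.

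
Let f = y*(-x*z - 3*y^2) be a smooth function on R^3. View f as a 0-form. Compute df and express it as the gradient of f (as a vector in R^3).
df = (-y*z) dx + (-x*z - 9*y^2) dy + (-x*y) dz; grad f = (-y*z, -x*z - 9*y^2, -x*y)

For a 0-form f, d f = (∂f/∂x) dx + (∂f/∂y) dy + (∂f/∂z) dz. The components of the vector representation are exactly the entries of grad f in Cartesian coordinates:
  ∂f/∂x = -y*z
  ∂f/∂y = -x*z - 9*y^2
  ∂f/∂z = -x*y.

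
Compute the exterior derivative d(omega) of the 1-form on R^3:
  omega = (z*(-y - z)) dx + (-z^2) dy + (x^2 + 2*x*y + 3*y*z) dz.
d(omega) = (z) dx ∧ dy + (2*x + 3*y + 2*z) dx ∧ dz + (2*x + 5*z) dy ∧ dz

For a 1-form omega = sum_i f_i dx_i, the exterior derivative is
  d(omega) = sum_{i < j} (∂f_j/∂x_i - ∂f_i/∂x_j) dx_i ∧ dx_j.
  coefficient of dx ∧ dy: ∂f_2/∂x - ∂f_1/∂y = ∂(-z^2)/∂x - ∂(z*(-y - z))/∂y = z
  coefficient of dx ∧ dz: ∂f_3/∂x - ∂f_1/∂z = ∂(x^2 + 2*x*y + 3*y*z)/∂x - ∂(z*(-y - z))/∂z = 2*x + 3*y + 2*z
  coefficient of dy ∧ dz: ∂f_3/∂y - ∂f_2/∂z = ∂(x^2 + 2*x*y + 3*y*z)/∂y - ∂(-z^2)/∂z = 2*x + 5*z
Assembling: d(omega) = (z) dx ∧ dy + (2*x + 3*y + 2*z) dx ∧ dz + (2*x + 5*z) dy ∧ dz.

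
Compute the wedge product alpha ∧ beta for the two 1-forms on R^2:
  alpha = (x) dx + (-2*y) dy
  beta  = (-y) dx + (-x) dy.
alpha ∧ beta = (-x^2 - 2*y^2) dx ∧ dy

Distribute the wedge, using dx_i ∧ dx_j = -dx_j ∧ dx_i and dx_i ∧ dx_i = 0. For each pair (i, j) with i < j, the coefficient of dx_i ∧ dx_j in alpha ∧ beta is (alpha_i * beta_j - alpha_j * beta_i). Collecting: alpha ∧ beta = (-x^2 - 2*y^2) dx ∧ dy.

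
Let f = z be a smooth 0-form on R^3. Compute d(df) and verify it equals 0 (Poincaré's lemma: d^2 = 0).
d(df) = 0

Step 1: df = sum_i (∂f/∂x_i) dx_i = (0) dx + (0) dy + (1) dz.
Step 2: Apply d again. Using the 1-form formula, the coefficient of dx ∧ dy in d(df) is ∂^2 f/∂x ∂y - ∂^2 f/∂y ∂x = (0) - (0) = 0 (equality of mixed partials for smooth f).
Similarly for dx ∧ dz and dy ∧ dz — all coefficients vanish. So d(df) = 0.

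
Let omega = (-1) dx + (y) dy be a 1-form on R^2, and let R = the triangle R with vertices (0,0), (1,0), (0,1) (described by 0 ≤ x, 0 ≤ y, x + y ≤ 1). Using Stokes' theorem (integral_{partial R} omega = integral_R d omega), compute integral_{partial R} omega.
integral_(partial R) omega = 0

Stokes: integral_partial_R omega = integral_R d omega with d omega = (∂Q/∂x - ∂P/∂y) dx ∧ dy.
  ∂Q/∂x = 0
  ∂P/∂y = 0
  integrand = ∂Q/∂x - ∂P/∂y = 0.
Integrating over R: integral_0^1 integral_0^{1-x} (0) dy dx = 0.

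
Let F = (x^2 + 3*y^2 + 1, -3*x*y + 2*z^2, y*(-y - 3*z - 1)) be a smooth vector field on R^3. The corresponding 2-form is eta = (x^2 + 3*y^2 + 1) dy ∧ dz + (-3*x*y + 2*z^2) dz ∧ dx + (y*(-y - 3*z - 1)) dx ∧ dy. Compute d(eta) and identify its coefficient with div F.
d(eta) = (-x - 3*y) dx ∧ dy ∧ dz; div F = -x - 3*y

For a 2-form in R^3 of the form above, applying d gives a 3-form with coefficient ∂P/∂x + ∂Q/∂y + ∂R/∂z:
  ∂P/∂x = 2*x
  ∂Q/∂y = -3*x
  ∂R/∂z = -3*y
Sum = -x - 3*y, which is exactly div F.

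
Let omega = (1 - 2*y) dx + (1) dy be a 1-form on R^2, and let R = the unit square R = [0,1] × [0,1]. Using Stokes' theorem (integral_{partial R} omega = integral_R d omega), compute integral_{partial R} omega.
integral_(partial R) omega = 2

Stokes: integral_partial_R omega = integral_R d omega with d omega = (∂Q/∂x - ∂P/∂y) dx ∧ dy.
  ∂Q/∂x = 0
  ∂P/∂y = -2
  integrand = ∂Q/∂x - ∂P/∂y = 2.
Integrating over R: integral_0^1 integral_0^1 (2) dx dy = 2.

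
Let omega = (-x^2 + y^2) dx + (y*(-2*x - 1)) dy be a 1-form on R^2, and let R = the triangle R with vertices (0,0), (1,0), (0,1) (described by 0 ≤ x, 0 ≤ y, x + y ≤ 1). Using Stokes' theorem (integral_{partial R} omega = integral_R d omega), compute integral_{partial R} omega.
integral_(partial R) omega = -2/3

Stokes: integral_partial_R omega = integral_R d omega with d omega = (∂Q/∂x - ∂P/∂y) dx ∧ dy.
  ∂Q/∂x = -2*y
  ∂P/∂y = 2*y
  integrand = ∂Q/∂x - ∂P/∂y = -4*y.
Integrating over R: integral_0^1 integral_0^{1-x} (-4*y) dy dx = -2/3.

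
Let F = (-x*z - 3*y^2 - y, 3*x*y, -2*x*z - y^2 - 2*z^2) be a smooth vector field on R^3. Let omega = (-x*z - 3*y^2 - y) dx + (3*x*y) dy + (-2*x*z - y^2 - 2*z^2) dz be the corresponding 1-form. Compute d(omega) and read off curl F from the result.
d(omega) = (-2*y) dy ∧ dz + (-x + 2*z) dz ∧ dx + (9*y + 1) dx ∧ dy; curl F = (-2*y, -x + 2*z, 9*y + 1)

d omega = sum_{i<j} (∂f_j/∂x_i - ∂f_i/∂x_j) dx_i ∧ dx_j. Under the identification (dy ∧ dz, dz ∧ dx, dx ∧ dy) ↔ (e_x, e_y, e_z), the coefficients are exactly the components of curl F. Compute:
  ∂R/∂y - ∂Q/∂z = (-2*y) - (0) = -2*y
  ∂P/∂z - ∂R/∂x = (-x) - (-2*z) = -x + 2*z
  ∂Q/∂x - ∂P/∂y = (3*y) - (-6*y - 1) = 9*y + 1.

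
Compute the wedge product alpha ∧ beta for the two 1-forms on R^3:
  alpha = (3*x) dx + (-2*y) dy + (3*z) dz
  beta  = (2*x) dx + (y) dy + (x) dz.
alpha ∧ beta = (7*x*y) dx ∧ dy + (3*x*(x - 2*z)) dx ∧ dz + (-y*(2*x + 3*z)) dy ∧ dz

Distribute the wedge, using dx_i ∧ dx_j = -dx_j ∧ dx_i and dx_i ∧ dx_i = 0. For each pair (i, j) with i < j, the coefficient of dx_i ∧ dx_j in alpha ∧ beta is (alpha_i * beta_j - alpha_j * beta_i). Collecting: alpha ∧ beta = (7*x*y) dx ∧ dy + (3*x*(x - 2*z)) dx ∧ dz + (-y*(2*x + 3*z)) dy ∧ dz.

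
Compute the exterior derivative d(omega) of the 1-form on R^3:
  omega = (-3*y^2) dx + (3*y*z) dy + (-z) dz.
d(omega) = (6*y) dx ∧ dy + (-3*y) dy ∧ dz

For a 1-form omega = sum_i f_i dx_i, the exterior derivative is
  d(omega) = sum_{i < j} (∂f_j/∂x_i - ∂f_i/∂x_j) dx_i ∧ dx_j.
  coefficient of dx ∧ dy: ∂f_2/∂x - ∂f_1/∂y = ∂(3*y*z)/∂x - ∂(-3*y^2)/∂y = 6*y
  coefficient of dy ∧ dz: ∂f_3/∂y - ∂f_2/∂z = ∂(-z)/∂y - ∂(3*y*z)/∂z = -3*y
Assembling: d(omega) = (6*y) dx ∧ dy + (-3*y) dy ∧ dz.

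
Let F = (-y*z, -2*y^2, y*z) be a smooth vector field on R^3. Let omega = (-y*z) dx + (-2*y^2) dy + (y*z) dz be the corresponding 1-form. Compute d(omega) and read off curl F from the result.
d(omega) = (z) dy ∧ dz + (-y) dz ∧ dx + (z) dx ∧ dy; curl F = (z, -y, z)

d omega = sum_{i<j} (∂f_j/∂x_i - ∂f_i/∂x_j) dx_i ∧ dx_j. Under the identification (dy ∧ dz, dz ∧ dx, dx ∧ dy) ↔ (e_x, e_y, e_z), the coefficients are exactly the components of curl F. Compute:
  ∂R/∂y - ∂Q/∂z = (z) - (0) = z
  ∂P/∂z - ∂R/∂x = (-y) - (0) = -y
  ∂Q/∂x - ∂P/∂y = (0) - (-z) = z.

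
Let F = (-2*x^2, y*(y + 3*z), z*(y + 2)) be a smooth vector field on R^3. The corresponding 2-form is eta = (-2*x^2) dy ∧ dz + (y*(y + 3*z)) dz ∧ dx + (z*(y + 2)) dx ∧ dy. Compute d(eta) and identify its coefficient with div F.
d(eta) = (-4*x + 3*y + 3*z + 2) dx ∧ dy ∧ dz; div F = -4*x + 3*y + 3*z + 2

For a 2-form in R^3 of the form above, applying d gives a 3-form with coefficient ∂P/∂x + ∂Q/∂y + ∂R/∂z:
  ∂P/∂x = -4*x
  ∂Q/∂y = 2*y + 3*z
  ∂R/∂z = y + 2
Sum = -4*x + 3*y + 3*z + 2, which is exactly div F.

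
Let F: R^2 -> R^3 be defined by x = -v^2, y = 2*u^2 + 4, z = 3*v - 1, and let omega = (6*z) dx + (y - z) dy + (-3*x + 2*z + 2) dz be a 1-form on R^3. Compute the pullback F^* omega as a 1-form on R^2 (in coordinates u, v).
F^* omega = (4*u*(2*u^2 - 3*v + 5)) du + (3*v*(10 - 9*v)) dv

Using F^*(f dg) = (f ∘ F) d(g ∘ F), substitute each coordinate x_i by F_i(u, v) in f_i, and replace dx_i by d F_i = (∂F_i/∂u) du + (∂F_i/∂v) dv.
  For the x component: f_1(F) = 18*v - 6; d F_1 = (0) du + (-2*v) dv
  For the y component: f_2(F) = 2*u^2 - 3*v + 5; d F_2 = (4*u) du + (0) dv
  For the z component: f_3(F) = 3*v*(v + 2); d F_3 = (0) du + (3) dv
Combining and collecting du, dv coefficients:
  coeff of du: 4*u*(2*u^2 - 3*v + 5)
  coeff of dv: 3*v*(10 - 9*v)
F^* omega = (4*u*(2*u^2 - 3*v + 5)) du + (3*v*(10 - 9*v)) dv.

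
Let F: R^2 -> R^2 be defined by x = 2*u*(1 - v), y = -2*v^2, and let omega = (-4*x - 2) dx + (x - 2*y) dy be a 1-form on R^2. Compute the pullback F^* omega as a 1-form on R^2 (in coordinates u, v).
F^* omega = (-16*u*v^2 + 32*u*v - 16*u + 4*v - 4) du + (-16*u^2*v + 16*u^2 + 8*u*v^2 - 8*u*v + 4*u - 16*v^3) dv

Using F^*(f dg) = (f ∘ F) d(g ∘ F), substitute each coordinate x_i by F_i(u, v) in f_i, and replace dx_i by d F_i = (∂F_i/∂u) du + (∂F_i/∂v) dv.
  For the x component: f_1(F) = 8*u*v - 8*u - 2; d F_1 = (2 - 2*v) du + (-2*u) dv
  For the y component: f_2(F) = -2*u*v + 2*u + 4*v^2; d F_2 = (0) du + (-4*v) dv
Combining and collecting du, dv coefficients:
  coeff of du: -16*u*v^2 + 32*u*v - 16*u + 4*v - 4
  coeff of dv: -16*u^2*v + 16*u^2 + 8*u*v^2 - 8*u*v + 4*u - 16*v^3
F^* omega = (-16*u*v^2 + 32*u*v - 16*u + 4*v - 4) du + (-16*u^2*v + 16*u^2 + 8*u*v^2 - 8*u*v + 4*u - 16*v^3) dv.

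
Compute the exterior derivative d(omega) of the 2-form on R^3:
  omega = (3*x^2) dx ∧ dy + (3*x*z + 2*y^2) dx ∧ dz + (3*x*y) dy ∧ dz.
d(omega) = (-y) dx ∧ dy ∧ dz

For a 2-form omega = sum_{i<j} g_{ij} dx_i ∧ dx_j, the exterior derivative is
  d(omega) = sum_{i<j} d(g_{ij}) ∧ dx_i ∧ dx_j = sum_{i<j, k} (∂g_{ij}/∂x_k) dx_k ∧ dx_i ∧ dx_j.
Expand each term, using dx_k ∧ dx_i ∧ dx_j = sgn(permutation) dx_{(a)} ∧ dx_{(b)} ∧ dx_{(c)} with (a < b < c) sorted:
  d(3*x*z + 2*y^2) includes (∂/∂y)(3*x*z + 2*y^2) dy = (4*y) dy, which multiplied by dx ∧ dz gives (-4*y) dx ∧ dy ∧ dz
  d(3*x*y) includes (∂/∂x)(3*x*y) dx = (3*y) dx, which multiplied by dy ∧ dz gives (3*y) dx ∧ dy ∧ dz
Collecting like 3-forms: d(omega) = (-y) dx ∧ dy ∧ dz.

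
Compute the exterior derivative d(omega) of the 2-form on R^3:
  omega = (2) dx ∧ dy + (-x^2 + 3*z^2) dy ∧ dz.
d(omega) = (-2*x) dx ∧ dy ∧ dz

For a 2-form omega = sum_{i<j} g_{ij} dx_i ∧ dx_j, the exterior derivative is
  d(omega) = sum_{i<j} d(g_{ij}) ∧ dx_i ∧ dx_j = sum_{i<j, k} (∂g_{ij}/∂x_k) dx_k ∧ dx_i ∧ dx_j.
Expand each term, using dx_k ∧ dx_i ∧ dx_j = sgn(permutation) dx_{(a)} ∧ dx_{(b)} ∧ dx_{(c)} with (a < b < c) sorted:
  d(-x^2 + 3*z^2) includes (∂/∂x)(-x^2 + 3*z^2) dx = (-2*x) dx, which multiplied by dy ∧ dz gives (-2*x) dx ∧ dy ∧ dz
Collecting like 3-forms: d(omega) = (-2*x) dx ∧ dy ∧ dz.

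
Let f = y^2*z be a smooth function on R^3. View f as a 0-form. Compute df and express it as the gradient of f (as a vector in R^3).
df = (0) dx + (2*y*z) dy + (y^2) dz; grad f = (0, 2*y*z, y^2)

For a 0-form f, d f = (∂f/∂x) dx + (∂f/∂y) dy + (∂f/∂z) dz. The components of the vector representation are exactly the entries of grad f in Cartesian coordinates:
  ∂f/∂x = 0
  ∂f/∂y = 2*y*z
  ∂f/∂z = y^2.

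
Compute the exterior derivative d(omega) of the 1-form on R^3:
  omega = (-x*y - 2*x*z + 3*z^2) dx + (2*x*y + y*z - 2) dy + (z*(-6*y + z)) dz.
d(omega) = (x + 2*y) dx ∧ dy + (2*x - 6*z) dx ∧ dz + (-y - 6*z) dy ∧ dz

For a 1-form omega = sum_i f_i dx_i, the exterior derivative is
  d(omega) = sum_{i < j} (∂f_j/∂x_i - ∂f_i/∂x_j) dx_i ∧ dx_j.
  coefficient of dx ∧ dy: ∂f_2/∂x - ∂f_1/∂y = ∂(2*x*y + y*z - 2)/∂x - ∂(-x*y - 2*x*z + 3*z^2)/∂y = x + 2*y
  coefficient of dx ∧ dz: ∂f_3/∂x - ∂f_1/∂z = ∂(z*(-6*y + z))/∂x - ∂(-x*y - 2*x*z + 3*z^2)/∂z = 2*x - 6*z
  coefficient of dy ∧ dz: ∂f_3/∂y - ∂f_2/∂z = ∂(z*(-6*y + z))/∂y - ∂(2*x*y + y*z - 2)/∂z = -y - 6*z
Assembling: d(omega) = (x + 2*y) dx ∧ dy + (2*x - 6*z) dx ∧ dz + (-y - 6*z) dy ∧ dz.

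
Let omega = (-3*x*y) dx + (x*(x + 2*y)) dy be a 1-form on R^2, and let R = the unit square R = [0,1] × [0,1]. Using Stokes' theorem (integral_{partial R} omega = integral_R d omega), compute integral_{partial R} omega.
integral_(partial R) omega = 7/2

Stokes: integral_partial_R omega = integral_R d omega with d omega = (∂Q/∂x - ∂P/∂y) dx ∧ dy.
  ∂Q/∂x = 2*x + 2*y
  ∂P/∂y = -3*x
  integrand = ∂Q/∂x - ∂P/∂y = 5*x + 2*y.
Integrating over R: integral_0^1 integral_0^1 (5*x + 2*y) dx dy = 7/2.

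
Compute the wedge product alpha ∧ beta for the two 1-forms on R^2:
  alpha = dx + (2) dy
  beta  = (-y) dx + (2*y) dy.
alpha ∧ beta = (4*y) dx ∧ dy

Distribute the wedge, using dx_i ∧ dx_j = -dx_j ∧ dx_i and dx_i ∧ dx_i = 0. For each pair (i, j) with i < j, the coefficient of dx_i ∧ dx_j in alpha ∧ beta is (alpha_i * beta_j - alpha_j * beta_i). Collecting: alpha ∧ beta = (4*y) dx ∧ dy.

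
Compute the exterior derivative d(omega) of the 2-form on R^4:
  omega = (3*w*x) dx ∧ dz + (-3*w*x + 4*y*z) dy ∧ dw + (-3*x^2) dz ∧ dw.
d(omega) = (-3*x) dx ∧ dz ∧ dw + (-3*w) dx ∧ dy ∧ dw + (-4*y) dy ∧ dz ∧ dw

For a 2-form omega = sum_{i<j} g_{ij} dx_i ∧ dx_j, the exterior derivative is
  d(omega) = sum_{i<j} d(g_{ij}) ∧ dx_i ∧ dx_j = sum_{i<j, k} (∂g_{ij}/∂x_k) dx_k ∧ dx_i ∧ dx_j.
Expand each term, using dx_k ∧ dx_i ∧ dx_j = sgn(permutation) dx_{(a)} ∧ dx_{(b)} ∧ dx_{(c)} with (a < b < c) sorted:
  d(3*w*x) includes (∂/∂w)(3*w*x) dw = (3*x) dw, which multiplied by dx ∧ dz gives (3*x) dx ∧ dz ∧ dw
  d(-3*w*x + 4*y*z) includes (∂/∂x)(-3*w*x + 4*y*z) dx = (-3*w) dx, which multiplied by dy ∧ dw gives (-3*w) dx ∧ dy ∧ dw
  d(-3*w*x + 4*y*z) includes (∂/∂z)(-3*w*x + 4*y*z) dz = (4*y) dz, which multiplied by dy ∧ dw gives (-4*y) dy ∧ dz ∧ dw
  d(-3*x^2) includes (∂/∂x)(-3*x^2) dx = (-6*x) dx, which multiplied by dz ∧ dw gives (-6*x) dx ∧ dz ∧ dw
Collecting like 3-forms: d(omega) = (-3*x) dx ∧ dz ∧ dw + (-3*w) dx ∧ dy ∧ dw + (-4*y) dy ∧ dz ∧ dw.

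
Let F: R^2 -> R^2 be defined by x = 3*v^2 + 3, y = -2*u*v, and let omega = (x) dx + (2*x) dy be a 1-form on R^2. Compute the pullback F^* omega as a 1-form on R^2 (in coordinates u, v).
F^* omega = (12*v*(-v^2 - 1)) du + (-12*u*v^2 - 12*u + 18*v^3 + 18*v) dv

Using F^*(f dg) = (f ∘ F) d(g ∘ F), substitute each coordinate x_i by F_i(u, v) in f_i, and replace dx_i by d F_i = (∂F_i/∂u) du + (∂F_i/∂v) dv.
  For the x component: f_1(F) = 3*v^2 + 3; d F_1 = (0) du + (6*v) dv
  For the y component: f_2(F) = 6*v^2 + 6; d F_2 = (-2*v) du + (-2*u) dv
Combining and collecting du, dv coefficients:
  coeff of du: 12*v*(-v^2 - 1)
  coeff of dv: -12*u*v^2 - 12*u + 18*v^3 + 18*v
F^* omega = (12*v*(-v^2 - 1)) du + (-12*u*v^2 - 12*u + 18*v^3 + 18*v) dv.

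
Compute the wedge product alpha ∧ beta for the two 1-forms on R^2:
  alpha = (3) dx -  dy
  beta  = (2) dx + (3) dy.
alpha ∧ beta = (11) dx ∧ dy

Distribute the wedge, using dx_i ∧ dx_j = -dx_j ∧ dx_i and dx_i ∧ dx_i = 0. For each pair (i, j) with i < j, the coefficient of dx_i ∧ dx_j in alpha ∧ beta is (alpha_i * beta_j - alpha_j * beta_i). Collecting: alpha ∧ beta = (11) dx ∧ dy.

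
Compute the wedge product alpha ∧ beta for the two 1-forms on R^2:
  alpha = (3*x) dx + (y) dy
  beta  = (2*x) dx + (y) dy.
alpha ∧ beta = (x*y) dx ∧ dy

Distribute the wedge, using dx_i ∧ dx_j = -dx_j ∧ dx_i and dx_i ∧ dx_i = 0. For each pair (i, j) with i < j, the coefficient of dx_i ∧ dx_j in alpha ∧ beta is (alpha_i * beta_j - alpha_j * beta_i). Collecting: alpha ∧ beta = (x*y) dx ∧ dy.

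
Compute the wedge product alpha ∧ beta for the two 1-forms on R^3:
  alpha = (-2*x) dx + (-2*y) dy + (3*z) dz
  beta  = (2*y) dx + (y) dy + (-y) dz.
alpha ∧ beta = (2*y*(-x + 2*y)) dx ∧ dy + (2*y*(x - 3*z)) dx ∧ dz + (y*(2*y - 3*z)) dy ∧ dz

Distribute the wedge, using dx_i ∧ dx_j = -dx_j ∧ dx_i and dx_i ∧ dx_i = 0. For each pair (i, j) with i < j, the coefficient of dx_i ∧ dx_j in alpha ∧ beta is (alpha_i * beta_j - alpha_j * beta_i). Collecting: alpha ∧ beta = (2*y*(-x + 2*y)) dx ∧ dy + (2*y*(x - 3*z)) dx ∧ dz + (y*(2*y - 3*z)) dy ∧ dz.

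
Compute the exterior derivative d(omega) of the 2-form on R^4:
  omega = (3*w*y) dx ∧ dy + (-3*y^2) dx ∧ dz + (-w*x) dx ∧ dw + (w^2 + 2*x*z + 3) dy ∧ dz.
d(omega) = (3*y) dx ∧ dy ∧ dw + (6*y + 2*z) dx ∧ dy ∧ dz + (2*w) dy ∧ dz ∧ dw

For a 2-form omega = sum_{i<j} g_{ij} dx_i ∧ dx_j, the exterior derivative is
  d(omega) = sum_{i<j} d(g_{ij}) ∧ dx_i ∧ dx_j = sum_{i<j, k} (∂g_{ij}/∂x_k) dx_k ∧ dx_i ∧ dx_j.
Expand each term, using dx_k ∧ dx_i ∧ dx_j = sgn(permutation) dx_{(a)} ∧ dx_{(b)} ∧ dx_{(c)} with (a < b < c) sorted:
  d(3*w*y) includes (∂/∂w)(3*w*y) dw = (3*y) dw, which multiplied by dx ∧ dy gives (3*y) dx ∧ dy ∧ dw
  d(-3*y^2) includes (∂/∂y)(-3*y^2) dy = (-6*y) dy, which multiplied by dx ∧ dz gives (6*y) dx ∧ dy ∧ dz
  d(w^2 + 2*x*z + 3) includes (∂/∂x)(w^2 + 2*x*z + 3) dx = (2*z) dx, which multiplied by dy ∧ dz gives (2*z) dx ∧ dy ∧ dz
  d(w^2 + 2*x*z + 3) includes (∂/∂w)(w^2 + 2*x*z + 3) dw = (2*w) dw, which multiplied by dy ∧ dz gives (2*w) dy ∧ dz ∧ dw
Collecting like 3-forms: d(omega) = (3*y) dx ∧ dy ∧ dw + (6*y + 2*z) dx ∧ dy ∧ dz + (2*w) dy ∧ dz ∧ dw.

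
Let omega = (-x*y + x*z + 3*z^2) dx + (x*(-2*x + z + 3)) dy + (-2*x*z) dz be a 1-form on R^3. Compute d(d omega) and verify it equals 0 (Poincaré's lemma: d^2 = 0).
d(d omega) = 0

Step 1: d omega = sum_{i<j} (∂f_j/∂x_i - ∂f_i/∂x_j) dx_i ∧ dx_j:
  coeff of dx ∧ dy: -3*x + z + 3
  coeff of dx ∧ dz: -x - 8*z
  coeff of dy ∧ dz: -x
Step 2: Apply d again to each 2-form coefficient. The only possible 3-form in R^3 is dx ∧ dy ∧ dz, with coefficient
  ∂(coeff of dy∧dz)/∂x - ∂(coeff of dx∧dz)/∂y + ∂(coeff of dx∧dy)/∂z
  = ∂/∂x (-x) - ∂/∂y (-x - 8*z) + ∂/∂z (-3*x + z + 3).
Each of these terms simplifies to sums of mixed partials that cancel in pairs. The result is 0 (by equality of mixed partials for smooth functions — Schwarz / Clairaut).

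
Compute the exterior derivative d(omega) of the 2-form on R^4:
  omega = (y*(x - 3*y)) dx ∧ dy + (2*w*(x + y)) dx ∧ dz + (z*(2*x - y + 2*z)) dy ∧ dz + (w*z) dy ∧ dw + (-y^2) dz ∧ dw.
d(omega) = (-2*w + 2*z) dx ∧ dy ∧ dz + (2*x + 2*y) dx ∧ dz ∧ dw + (-w - 2*y) dy ∧ dz ∧ dw

For a 2-form omega = sum_{i<j} g_{ij} dx_i ∧ dx_j, the exterior derivative is
  d(omega) = sum_{i<j} d(g_{ij}) ∧ dx_i ∧ dx_j = sum_{i<j, k} (∂g_{ij}/∂x_k) dx_k ∧ dx_i ∧ dx_j.
Expand each term, using dx_k ∧ dx_i ∧ dx_j = sgn(permutation) dx_{(a)} ∧ dx_{(b)} ∧ dx_{(c)} with (a < b < c) sorted:
  d(2*w*(x + y)) includes (∂/∂y)(2*w*(x + y)) dy = (2*w) dy, which multiplied by dx ∧ dz gives (-2*w) dx ∧ dy ∧ dz
  d(2*w*(x + y)) includes (∂/∂w)(2*w*(x + y)) dw = (2*x + 2*y) dw, which multiplied by dx ∧ dz gives (2*x + 2*y) dx ∧ dz ∧ dw
  d(z*(2*x - y + 2*z)) includes (∂/∂x)(z*(2*x - y + 2*z)) dx = (2*z) dx, which multiplied by dy ∧ dz gives (2*z) dx ∧ dy ∧ dz
  d(w*z) includes (∂/∂z)(w*z) dz = (w) dz, which multiplied by dy ∧ dw gives (-w) dy ∧ dz ∧ dw
  d(-y^2) includes (∂/∂y)(-y^2) dy = (-2*y) dy, which multiplied by dz ∧ dw gives (-2*y) dy ∧ dz ∧ dw
Collecting like 3-forms: d(omega) = (-2*w + 2*z) dx ∧ dy ∧ dz + (2*x + 2*y) dx ∧ dz ∧ dw + (-w - 2*y) dy ∧ dz ∧ dw.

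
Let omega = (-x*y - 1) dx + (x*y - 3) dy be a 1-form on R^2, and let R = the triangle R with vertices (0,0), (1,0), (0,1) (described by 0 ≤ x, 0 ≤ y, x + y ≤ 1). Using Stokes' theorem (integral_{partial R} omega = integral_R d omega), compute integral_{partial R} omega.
integral_(partial R) omega = 1/3

Stokes: integral_partial_R omega = integral_R d omega with d omega = (∂Q/∂x - ∂P/∂y) dx ∧ dy.
  ∂Q/∂x = y
  ∂P/∂y = -x
  integrand = ∂Q/∂x - ∂P/∂y = x + y.
Integrating over R: integral_0^1 integral_0^{1-x} (x + y) dy dx = 1/3.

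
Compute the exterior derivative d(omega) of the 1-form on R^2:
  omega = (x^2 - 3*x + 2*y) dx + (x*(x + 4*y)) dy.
d(omega) = (2*x + 4*y - 2) dx ∧ dy

For a 1-form omega = sum_i f_i dx_i, the exterior derivative is
  d(omega) = sum_{i < j} (∂f_j/∂x_i - ∂f_i/∂x_j) dx_i ∧ dx_j.
  coefficient of dx ∧ dy: ∂f_2/∂x - ∂f_1/∂y = ∂(x*(x + 4*y))/∂x - ∂(x^2 - 3*x + 2*y)/∂y = 2*x + 4*y - 2
Assembling: d(omega) = (2*x + 4*y - 2) dx ∧ dy.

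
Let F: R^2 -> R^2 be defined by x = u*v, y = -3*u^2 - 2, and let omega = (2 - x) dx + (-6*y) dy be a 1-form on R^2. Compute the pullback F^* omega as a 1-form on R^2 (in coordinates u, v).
F^* omega = (-108*u^3 - u*v^2 - 72*u + 2*v) du + (u*(-u*v + 2)) dv

Using F^*(f dg) = (f ∘ F) d(g ∘ F), substitute each coordinate x_i by F_i(u, v) in f_i, and replace dx_i by d F_i = (∂F_i/∂u) du + (∂F_i/∂v) dv.
  For the x component: f_1(F) = -u*v + 2; d F_1 = (v) du + (u) dv
  For the y component: f_2(F) = 18*u^2 + 12; d F_2 = (-6*u) du + (0) dv
Combining and collecting du, dv coefficients:
  coeff of du: -108*u^3 - u*v^2 - 72*u + 2*v
  coeff of dv: u*(-u*v + 2)
F^* omega = (-108*u^3 - u*v^2 - 72*u + 2*v) du + (u*(-u*v + 2)) dv.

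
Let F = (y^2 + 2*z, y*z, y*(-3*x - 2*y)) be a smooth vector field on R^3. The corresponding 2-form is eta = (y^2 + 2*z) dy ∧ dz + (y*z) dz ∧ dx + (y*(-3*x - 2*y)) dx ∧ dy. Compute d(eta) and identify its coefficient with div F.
d(eta) = (z) dx ∧ dy ∧ dz; div F = z

For a 2-form in R^3 of the form above, applying d gives a 3-form with coefficient ∂P/∂x + ∂Q/∂y + ∂R/∂z:
  ∂P/∂x = 0
  ∂Q/∂y = z
  ∂R/∂z = 0
Sum = z, which is exactly div F.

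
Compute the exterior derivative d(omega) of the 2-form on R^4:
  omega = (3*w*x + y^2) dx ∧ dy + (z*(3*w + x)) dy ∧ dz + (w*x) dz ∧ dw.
d(omega) = (3*x) dx ∧ dy ∧ dw + (z) dx ∧ dy ∧ dz + (3*z) dy ∧ dz ∧ dw + (w) dx ∧ dz ∧ dw

For a 2-form omega = sum_{i<j} g_{ij} dx_i ∧ dx_j, the exterior derivative is
  d(omega) = sum_{i<j} d(g_{ij}) ∧ dx_i ∧ dx_j = sum_{i<j, k} (∂g_{ij}/∂x_k) dx_k ∧ dx_i ∧ dx_j.
Expand each term, using dx_k ∧ dx_i ∧ dx_j = sgn(permutation) dx_{(a)} ∧ dx_{(b)} ∧ dx_{(c)} with (a < b < c) sorted:
  d(3*w*x + y^2) includes (∂/∂w)(3*w*x + y^2) dw = (3*x) dw, which multiplied by dx ∧ dy gives (3*x) dx ∧ dy ∧ dw
  d(z*(3*w + x)) includes (∂/∂x)(z*(3*w + x)) dx = (z) dx, which multiplied by dy ∧ dz gives (z) dx ∧ dy ∧ dz
  d(z*(3*w + x)) includes (∂/∂w)(z*(3*w + x)) dw = (3*z) dw, which multiplied by dy ∧ dz gives (3*z) dy ∧ dz ∧ dw
  d(w*x) includes (∂/∂x)(w*x) dx = (w) dx, which multiplied by dz ∧ dw gives (w) dx ∧ dz ∧ dw
Collecting like 3-forms: d(omega) = (3*x) dx ∧ dy ∧ dw + (z) dx ∧ dy ∧ dz + (3*z) dy ∧ dz ∧ dw + (w) dx ∧ dz ∧ dw.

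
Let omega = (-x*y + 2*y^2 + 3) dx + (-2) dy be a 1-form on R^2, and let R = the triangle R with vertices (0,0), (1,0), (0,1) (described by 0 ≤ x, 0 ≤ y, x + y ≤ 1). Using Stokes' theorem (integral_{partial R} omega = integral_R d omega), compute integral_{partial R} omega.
integral_(partial R) omega = -1/2

Stokes: integral_partial_R omega = integral_R d omega with d omega = (∂Q/∂x - ∂P/∂y) dx ∧ dy.
  ∂Q/∂x = 0
  ∂P/∂y = -x + 4*y
  integrand = ∂Q/∂x - ∂P/∂y = x - 4*y.
Integrating over R: integral_0^1 integral_0^{1-x} (x - 4*y) dy dx = -1/2.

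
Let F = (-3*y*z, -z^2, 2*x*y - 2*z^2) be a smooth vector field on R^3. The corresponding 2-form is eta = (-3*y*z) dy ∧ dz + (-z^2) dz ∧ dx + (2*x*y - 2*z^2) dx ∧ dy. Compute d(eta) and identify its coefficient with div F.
d(eta) = (-4*z) dx ∧ dy ∧ dz; div F = -4*z

For a 2-form in R^3 of the form above, applying d gives a 3-form with coefficient ∂P/∂x + ∂Q/∂y + ∂R/∂z:
  ∂P/∂x = 0
  ∂Q/∂y = 0
  ∂R/∂z = -4*z
Sum = -4*z, which is exactly div F.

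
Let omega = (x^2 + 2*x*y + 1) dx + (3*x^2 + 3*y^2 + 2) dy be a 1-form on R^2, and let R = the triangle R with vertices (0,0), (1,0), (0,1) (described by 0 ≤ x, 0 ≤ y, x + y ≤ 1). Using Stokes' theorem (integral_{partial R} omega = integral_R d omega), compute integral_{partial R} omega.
integral_(partial R) omega = 2/3

Stokes: integral_partial_R omega = integral_R d omega with d omega = (∂Q/∂x - ∂P/∂y) dx ∧ dy.
  ∂Q/∂x = 6*x
  ∂P/∂y = 2*x
  integrand = ∂Q/∂x - ∂P/∂y = 4*x.
Integrating over R: integral_0^1 integral_0^{1-x} (4*x) dy dx = 2/3.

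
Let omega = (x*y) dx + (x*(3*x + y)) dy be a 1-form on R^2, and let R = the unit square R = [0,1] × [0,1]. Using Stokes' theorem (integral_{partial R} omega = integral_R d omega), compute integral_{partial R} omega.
integral_(partial R) omega = 3

Stokes: integral_partial_R omega = integral_R d omega with d omega = (∂Q/∂x - ∂P/∂y) dx ∧ dy.
  ∂Q/∂x = 6*x + y
  ∂P/∂y = x
  integrand = ∂Q/∂x - ∂P/∂y = 5*x + y.
Integrating over R: integral_0^1 integral_0^1 (5*x + y) dx dy = 3.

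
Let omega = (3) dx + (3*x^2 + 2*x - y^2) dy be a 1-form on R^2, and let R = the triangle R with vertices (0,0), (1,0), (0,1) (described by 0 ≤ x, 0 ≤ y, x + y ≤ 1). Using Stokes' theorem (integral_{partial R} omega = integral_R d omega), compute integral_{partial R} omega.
integral_(partial R) omega = 2

Stokes: integral_partial_R omega = integral_R d omega with d omega = (∂Q/∂x - ∂P/∂y) dx ∧ dy.
  ∂Q/∂x = 6*x + 2
  ∂P/∂y = 0
  integrand = ∂Q/∂x - ∂P/∂y = 6*x + 2.
Integrating over R: integral_0^1 integral_0^{1-x} (6*x + 2) dy dx = 2.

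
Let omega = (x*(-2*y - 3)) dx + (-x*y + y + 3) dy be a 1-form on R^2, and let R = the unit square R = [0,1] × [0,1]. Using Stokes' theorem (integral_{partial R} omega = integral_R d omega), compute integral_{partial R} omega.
integral_(partial R) omega = 1/2

Stokes: integral_partial_R omega = integral_R d omega with d omega = (∂Q/∂x - ∂P/∂y) dx ∧ dy.
  ∂Q/∂x = -y
  ∂P/∂y = -2*x
  integrand = ∂Q/∂x - ∂P/∂y = 2*x - y.
Integrating over R: integral_0^1 integral_0^1 (2*x - y) dx dy = 1/2.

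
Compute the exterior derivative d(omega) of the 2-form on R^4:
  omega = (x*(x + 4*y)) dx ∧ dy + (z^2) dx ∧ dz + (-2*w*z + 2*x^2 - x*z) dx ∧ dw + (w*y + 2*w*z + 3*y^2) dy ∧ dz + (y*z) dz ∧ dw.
d(omega) = (2*w + x) dx ∧ dz ∧ dw + (y + 3*z) dy ∧ dz ∧ dw

For a 2-form omega = sum_{i<j} g_{ij} dx_i ∧ dx_j, the exterior derivative is
  d(omega) = sum_{i<j} d(g_{ij}) ∧ dx_i ∧ dx_j = sum_{i<j, k} (∂g_{ij}/∂x_k) dx_k ∧ dx_i ∧ dx_j.
Expand each term, using dx_k ∧ dx_i ∧ dx_j = sgn(permutation) dx_{(a)} ∧ dx_{(b)} ∧ dx_{(c)} with (a < b < c) sorted:
  d(-2*w*z + 2*x^2 - x*z) includes (∂/∂z)(-2*w*z + 2*x^2 - x*z) dz = (-2*w - x) dz, which multiplied by dx ∧ dw gives (2*w + x) dx ∧ dz ∧ dw
  d(w*y + 2*w*z + 3*y^2) includes (∂/∂w)(w*y + 2*w*z + 3*y^2) dw = (y + 2*z) dw, which multiplied by dy ∧ dz gives (y + 2*z) dy ∧ dz ∧ dw
  d(y*z) includes (∂/∂y)(y*z) dy = (z) dy, which multiplied by dz ∧ dw gives (z) dy ∧ dz ∧ dw
Collecting like 3-forms: d(omega) = (2*w + x) dx ∧ dz ∧ dw + (y + 3*z) dy ∧ dz ∧ dw.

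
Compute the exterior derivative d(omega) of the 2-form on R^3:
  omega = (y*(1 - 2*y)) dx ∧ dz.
d(omega) = (4*y - 1) dx ∧ dy ∧ dz

For a 2-form omega = sum_{i<j} g_{ij} dx_i ∧ dx_j, the exterior derivative is
  d(omega) = sum_{i<j} d(g_{ij}) ∧ dx_i ∧ dx_j = sum_{i<j, k} (∂g_{ij}/∂x_k) dx_k ∧ dx_i ∧ dx_j.
Expand each term, using dx_k ∧ dx_i ∧ dx_j = sgn(permutation) dx_{(a)} ∧ dx_{(b)} ∧ dx_{(c)} with (a < b < c) sorted:
  d(y*(1 - 2*y)) includes (∂/∂y)(y*(1 - 2*y)) dy = (1 - 4*y) dy, which multiplied by dx ∧ dz gives (4*y - 1) dx ∧ dy ∧ dz
Collecting like 3-forms: d(omega) = (4*y - 1) dx ∧ dy ∧ dz.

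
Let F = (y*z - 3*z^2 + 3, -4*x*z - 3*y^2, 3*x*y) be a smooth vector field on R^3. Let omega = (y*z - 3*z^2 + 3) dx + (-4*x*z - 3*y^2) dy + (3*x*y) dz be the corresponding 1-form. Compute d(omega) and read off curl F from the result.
d(omega) = (7*x) dy ∧ dz + (-2*y - 6*z) dz ∧ dx + (-5*z) dx ∧ dy; curl F = (7*x, -2*y - 6*z, -5*z)

d omega = sum_{i<j} (∂f_j/∂x_i - ∂f_i/∂x_j) dx_i ∧ dx_j. Under the identification (dy ∧ dz, dz ∧ dx, dx ∧ dy) ↔ (e_x, e_y, e_z), the coefficients are exactly the components of curl F. Compute:
  ∂R/∂y - ∂Q/∂z = (3*x) - (-4*x) = 7*x
  ∂P/∂z - ∂R/∂x = (y - 6*z) - (3*y) = -2*y - 6*z
  ∂Q/∂x - ∂P/∂y = (-4*z) - (z) = -5*z.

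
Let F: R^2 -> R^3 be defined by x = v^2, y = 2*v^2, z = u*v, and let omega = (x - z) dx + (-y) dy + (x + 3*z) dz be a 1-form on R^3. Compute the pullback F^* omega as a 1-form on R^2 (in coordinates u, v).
F^* omega = (v^2*(3*u + v)) du + (v*(3*u^2 - u*v - 6*v^2)) dv

Using F^*(f dg) = (f ∘ F) d(g ∘ F), substitute each coordinate x_i by F_i(u, v) in f_i, and replace dx_i by d F_i = (∂F_i/∂u) du + (∂F_i/∂v) dv.
  For the x component: f_1(F) = v*(-u + v); d F_1 = (0) du + (2*v) dv
  For the y component: f_2(F) = -2*v^2; d F_2 = (0) du + (4*v) dv
  For the z component: f_3(F) = v*(3*u + v); d F_3 = (v) du + (u) dv
Combining and collecting du, dv coefficients:
  coeff of du: v^2*(3*u + v)
  coeff of dv: v*(3*u^2 - u*v - 6*v^2)
F^* omega = (v^2*(3*u + v)) du + (v*(3*u^2 - u*v - 6*v^2)) dv.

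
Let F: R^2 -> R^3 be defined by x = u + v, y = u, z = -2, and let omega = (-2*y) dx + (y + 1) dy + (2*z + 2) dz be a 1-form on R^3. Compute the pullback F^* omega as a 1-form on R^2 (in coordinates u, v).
F^* omega = (1 - u) du + (-2*u) dv

Using F^*(f dg) = (f ∘ F) d(g ∘ F), substitute each coordinate x_i by F_i(u, v) in f_i, and replace dx_i by d F_i = (∂F_i/∂u) du + (∂F_i/∂v) dv.
  For the x component: f_1(F) = -2*u; d F_1 = (1) du + (1) dv
  For the y component: f_2(F) = u + 1; d F_2 = (1) du + (0) dv
  For the z component: f_3(F) = -2; d F_3 = (0) du + (0) dv
Combining and collecting du, dv coefficients:
  coeff of du: 1 - u
  coeff of dv: -2*u
F^* omega = (1 - u) du + (-2*u) dv.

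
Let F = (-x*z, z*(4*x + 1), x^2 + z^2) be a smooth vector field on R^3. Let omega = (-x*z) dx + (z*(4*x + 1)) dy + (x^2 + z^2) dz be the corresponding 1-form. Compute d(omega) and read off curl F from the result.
d(omega) = (-4*x - 1) dy ∧ dz + (-3*x) dz ∧ dx + (4*z) dx ∧ dy; curl F = (-4*x - 1, -3*x, 4*z)

d omega = sum_{i<j} (∂f_j/∂x_i - ∂f_i/∂x_j) dx_i ∧ dx_j. Under the identification (dy ∧ dz, dz ∧ dx, dx ∧ dy) ↔ (e_x, e_y, e_z), the coefficients are exactly the components of curl F. Compute:
  ∂R/∂y - ∂Q/∂z = (0) - (4*x + 1) = -4*x - 1
  ∂P/∂z - ∂R/∂x = (-x) - (2*x) = -3*x
  ∂Q/∂x - ∂P/∂y = (4*z) - (0) = 4*z.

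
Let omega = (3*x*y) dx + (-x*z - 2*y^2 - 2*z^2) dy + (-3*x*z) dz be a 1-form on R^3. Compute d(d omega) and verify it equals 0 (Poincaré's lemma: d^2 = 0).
d(d omega) = 0

Step 1: d omega = sum_{i<j} (∂f_j/∂x_i - ∂f_i/∂x_j) dx_i ∧ dx_j:
  coeff of dx ∧ dy: -3*x - z
  coeff of dx ∧ dz: -3*z
  coeff of dy ∧ dz: x + 4*z
Step 2: Apply d again to each 2-form coefficient. The only possible 3-form in R^3 is dx ∧ dy ∧ dz, with coefficient
  ∂(coeff of dy∧dz)/∂x - ∂(coeff of dx∧dz)/∂y + ∂(coeff of dx∧dy)/∂z
  = ∂/∂x (x + 4*z) - ∂/∂y (-3*z) + ∂/∂z (-3*x - z).
Each of these terms simplifies to sums of mixed partials that cancel in pairs. The result is 0 (by equality of mixed partials for smooth functions — Schwarz / Clairaut).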